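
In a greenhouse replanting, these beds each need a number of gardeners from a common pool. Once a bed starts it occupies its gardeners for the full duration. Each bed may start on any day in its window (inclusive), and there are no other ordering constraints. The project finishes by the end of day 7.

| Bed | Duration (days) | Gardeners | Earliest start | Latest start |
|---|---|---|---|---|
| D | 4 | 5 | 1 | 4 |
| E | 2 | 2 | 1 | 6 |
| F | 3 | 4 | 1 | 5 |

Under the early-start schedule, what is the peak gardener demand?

Early-start schedule: D@1, E@1, F@1.
Load per day: day 1: 11, day 2: 11, day 3: 9, day 4: 5, day 5: 0, day 6: 0, day 7: 0.
Peak is 11.

11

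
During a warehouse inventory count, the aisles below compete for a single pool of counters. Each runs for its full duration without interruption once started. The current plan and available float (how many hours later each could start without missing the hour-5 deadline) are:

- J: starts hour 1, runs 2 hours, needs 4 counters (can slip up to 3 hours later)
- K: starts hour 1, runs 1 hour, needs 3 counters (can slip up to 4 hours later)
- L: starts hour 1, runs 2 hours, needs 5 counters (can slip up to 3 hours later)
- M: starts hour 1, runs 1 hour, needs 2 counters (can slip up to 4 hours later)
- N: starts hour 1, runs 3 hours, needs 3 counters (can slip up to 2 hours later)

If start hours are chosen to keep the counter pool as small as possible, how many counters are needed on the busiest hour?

7

Early-start (J@1, K@1, L@1, M@1, N@1) gives peak 17: h1:17  h2:12  h3:3  h4:0  h5:0.
Shift K→3, L→4, M→4.
Schedule J@1, K@3, L@4, M@4, N@1: h1:7  h2:7  h3:6  h4:7  h5:5 — peak 7.
Total counter-hours = 32 over 5 hours ⇒ peak ≥ ⌈32/5⌉ = 7, so 7 is optimal.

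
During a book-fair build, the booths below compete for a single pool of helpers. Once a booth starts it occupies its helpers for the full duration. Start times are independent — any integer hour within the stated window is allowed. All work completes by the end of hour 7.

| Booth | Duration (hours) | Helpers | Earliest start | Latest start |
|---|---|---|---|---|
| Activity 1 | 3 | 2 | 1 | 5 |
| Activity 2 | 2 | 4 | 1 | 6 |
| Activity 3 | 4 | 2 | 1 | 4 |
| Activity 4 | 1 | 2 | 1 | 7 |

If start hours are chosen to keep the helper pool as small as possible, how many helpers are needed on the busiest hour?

Early-start (Activity 1@1, Activity 2@1, Activity 3@1, Activity 4@1) gives peak 10: h1:10  h2:8  h3:4  h4:2  h5:0  h6:0  h7:0.
Shift Activity 2→5, Activity 4→4.
Schedule Activity 1@1, Activity 2@5, Activity 3@1, Activity 4@4: h1:4  h2:4  h3:4  h4:4  h5:4  h6:4  h7:0 — peak 4.
Total helper-hours = 24 over 7 hours ⇒ peak ≥ ⌈24/7⌉ = 4, so 4 is optimal.

4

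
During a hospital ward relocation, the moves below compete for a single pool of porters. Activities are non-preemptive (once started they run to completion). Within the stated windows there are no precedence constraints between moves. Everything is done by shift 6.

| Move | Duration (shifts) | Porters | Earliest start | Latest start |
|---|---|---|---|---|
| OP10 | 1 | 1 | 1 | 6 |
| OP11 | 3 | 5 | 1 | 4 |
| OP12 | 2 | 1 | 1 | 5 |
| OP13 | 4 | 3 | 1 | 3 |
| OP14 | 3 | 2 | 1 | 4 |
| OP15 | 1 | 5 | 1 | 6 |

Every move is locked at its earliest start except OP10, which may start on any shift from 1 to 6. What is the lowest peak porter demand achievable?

16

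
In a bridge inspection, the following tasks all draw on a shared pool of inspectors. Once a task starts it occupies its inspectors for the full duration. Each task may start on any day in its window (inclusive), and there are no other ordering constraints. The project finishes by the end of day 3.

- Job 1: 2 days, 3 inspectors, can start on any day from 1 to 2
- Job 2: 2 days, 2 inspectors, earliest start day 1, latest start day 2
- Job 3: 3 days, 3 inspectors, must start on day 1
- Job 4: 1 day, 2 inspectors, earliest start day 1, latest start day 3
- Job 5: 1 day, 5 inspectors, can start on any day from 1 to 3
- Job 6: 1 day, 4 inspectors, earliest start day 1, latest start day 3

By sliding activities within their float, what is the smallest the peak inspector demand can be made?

10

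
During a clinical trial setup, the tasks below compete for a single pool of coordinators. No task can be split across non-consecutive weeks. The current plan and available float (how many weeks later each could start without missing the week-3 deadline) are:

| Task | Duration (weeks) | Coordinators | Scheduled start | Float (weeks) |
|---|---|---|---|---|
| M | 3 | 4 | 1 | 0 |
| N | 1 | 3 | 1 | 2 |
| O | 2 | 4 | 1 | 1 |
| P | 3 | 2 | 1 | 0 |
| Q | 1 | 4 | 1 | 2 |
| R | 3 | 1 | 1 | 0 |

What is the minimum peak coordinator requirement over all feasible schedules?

Early-start (M@1, N@1, O@1, P@1, Q@1, R@1) gives peak 18: w1:18  w2:11  w3:7.
Shift Q→3.
Schedule M@1, N@1, O@1, P@1, Q@3, R@1: w1:14  w2:11  w3:11 — peak 14.
No arrangement of the 18 feasible schedules does better.

14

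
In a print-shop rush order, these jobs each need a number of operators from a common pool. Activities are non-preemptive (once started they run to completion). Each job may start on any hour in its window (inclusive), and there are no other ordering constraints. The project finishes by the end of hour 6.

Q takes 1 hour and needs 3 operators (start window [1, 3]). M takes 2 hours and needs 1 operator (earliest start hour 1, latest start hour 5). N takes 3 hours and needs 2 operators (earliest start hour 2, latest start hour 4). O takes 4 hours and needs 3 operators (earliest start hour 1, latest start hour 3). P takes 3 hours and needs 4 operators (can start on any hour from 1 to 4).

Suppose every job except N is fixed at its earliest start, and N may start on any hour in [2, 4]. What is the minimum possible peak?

N@2: h1:11  h2:10  h3:9  h4:5  h5:0  h6:0 → peak 11
N@3: h1:11  h2:8  h3:9  h4:5  h5:2  h6:0 → peak 11
N@4: h1:11  h2:8  h3:7  h4:5  h5:2  h6:2 → peak 11
Best is N@2, peak 11.

11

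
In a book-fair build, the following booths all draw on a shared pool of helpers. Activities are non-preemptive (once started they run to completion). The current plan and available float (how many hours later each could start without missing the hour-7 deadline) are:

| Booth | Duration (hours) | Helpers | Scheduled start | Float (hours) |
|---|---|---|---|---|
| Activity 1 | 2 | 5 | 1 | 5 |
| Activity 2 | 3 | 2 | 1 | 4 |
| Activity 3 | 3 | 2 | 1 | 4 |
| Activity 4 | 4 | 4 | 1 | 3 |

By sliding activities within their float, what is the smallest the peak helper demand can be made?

Early-start (Activity 1@1, Activity 2@1, Activity 3@1, Activity 4@1) gives peak 13: h1:13  h2:13  h3:8  h4:4  h5:0  h6:0  h7:0.
Shift Activity 3→3, Activity 4→4.
Schedule Activity 1@1, Activity 2@1, Activity 3@3, Activity 4@4: h1:7  h2:7  h3:4  h4:6  h5:6  h6:4  h7:4 — peak 7.

7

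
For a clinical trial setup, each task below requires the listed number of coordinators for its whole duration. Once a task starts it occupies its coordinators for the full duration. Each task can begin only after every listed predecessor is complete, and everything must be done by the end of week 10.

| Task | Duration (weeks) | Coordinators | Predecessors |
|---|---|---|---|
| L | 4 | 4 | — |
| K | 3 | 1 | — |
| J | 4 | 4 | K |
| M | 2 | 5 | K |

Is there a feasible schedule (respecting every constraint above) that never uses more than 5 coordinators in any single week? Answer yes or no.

yes

Schedule L@1, K@1, J@5, M@9: w1:5  w2:5  w3:5  w4:4  w5:4  w6:4  w7:4  w8:4  w9:5  w10:5 — peak 5 ≤ 5.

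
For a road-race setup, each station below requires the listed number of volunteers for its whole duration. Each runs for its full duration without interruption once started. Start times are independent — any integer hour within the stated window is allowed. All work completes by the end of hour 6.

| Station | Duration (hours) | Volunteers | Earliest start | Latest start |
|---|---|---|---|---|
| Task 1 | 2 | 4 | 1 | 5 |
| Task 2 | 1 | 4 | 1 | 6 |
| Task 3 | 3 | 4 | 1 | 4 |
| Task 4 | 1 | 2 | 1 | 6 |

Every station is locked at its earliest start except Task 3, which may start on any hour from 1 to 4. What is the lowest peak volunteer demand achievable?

Task 3@1: h1:14  h2:8  h3:4  h4:0  h5:0  h6:0 → peak 14
Task 3@2: h1:10  h2:8  h3:4  h4:4  h5:0  h6:0 → peak 10
Task 3@3: h1:10  h2:4  h3:4  h4:4  h5:4  h6:0 → peak 10
Task 3@4: h1:10  h2:4  h3:0  h4:4  h5:4  h6:4 → peak 10
Best is Task 3@2, peak 10.

10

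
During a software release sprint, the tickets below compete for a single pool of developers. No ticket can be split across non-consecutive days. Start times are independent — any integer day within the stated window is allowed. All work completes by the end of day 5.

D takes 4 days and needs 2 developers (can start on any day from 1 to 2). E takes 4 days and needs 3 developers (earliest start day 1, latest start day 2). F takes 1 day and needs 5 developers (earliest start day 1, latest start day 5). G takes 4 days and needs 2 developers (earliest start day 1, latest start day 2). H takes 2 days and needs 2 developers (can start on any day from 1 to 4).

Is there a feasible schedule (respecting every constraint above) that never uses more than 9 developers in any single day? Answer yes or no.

yes

Schedule D@1, E@1, F@5, G@1, H@1: d1:9  d2:9  d3:7  d4:7  d5:5 — peak 9 ≤ 9.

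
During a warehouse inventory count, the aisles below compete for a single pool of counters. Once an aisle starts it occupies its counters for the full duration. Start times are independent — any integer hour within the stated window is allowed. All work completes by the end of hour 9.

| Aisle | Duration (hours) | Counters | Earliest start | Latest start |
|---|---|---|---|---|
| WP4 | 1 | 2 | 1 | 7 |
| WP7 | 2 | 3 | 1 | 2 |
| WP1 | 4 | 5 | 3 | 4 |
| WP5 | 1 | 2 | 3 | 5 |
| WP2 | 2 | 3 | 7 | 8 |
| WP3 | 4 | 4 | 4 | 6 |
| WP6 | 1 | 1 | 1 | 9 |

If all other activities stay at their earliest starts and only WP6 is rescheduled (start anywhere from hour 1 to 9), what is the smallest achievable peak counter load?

WP6@1: h1:6  h2:3  h3:7  h4:9  h5:9  h6:9  h7:7  h8:3  h9:0 → peak 9
WP6@2: h1:5  h2:4  h3:7  h4:9  h5:9  h6:9  h7:7  h8:3  h9:0 → peak 9
WP6@3: h1:5  h2:3  h3:8  h4:9  h5:9  h6:9  h7:7  h8:3  h9:0 → peak 9
WP6@4: h1:5  h2:3  h3:7  h4:10  h5:9  h6:9  h7:7  h8:3  h9:0 → peak 10
WP6@5: h1:5  h2:3  h3:7  h4:9  h5:10  h6:9  h7:7  h8:3  h9:0 → peak 10
WP6@6: h1:5  h2:3  h3:7  h4:9  h5:9  h6:10  h7:7  h8:3  h9:0 → peak 10
WP6@7: h1:5  h2:3  h3:7  h4:9  h5:9  h6:9  h7:8  h8:3  h9:0 → peak 9
WP6@8: h1:5  h2:3  h3:7  h4:9  h5:9  h6:9  h7:7  h8:4  h9:0 → peak 9
WP6@9: h1:5  h2:3  h3:7  h4:9  h5:9  h6:9  h7:7  h8:3  h9:1 → peak 9
Best is WP6@1, peak 9.

9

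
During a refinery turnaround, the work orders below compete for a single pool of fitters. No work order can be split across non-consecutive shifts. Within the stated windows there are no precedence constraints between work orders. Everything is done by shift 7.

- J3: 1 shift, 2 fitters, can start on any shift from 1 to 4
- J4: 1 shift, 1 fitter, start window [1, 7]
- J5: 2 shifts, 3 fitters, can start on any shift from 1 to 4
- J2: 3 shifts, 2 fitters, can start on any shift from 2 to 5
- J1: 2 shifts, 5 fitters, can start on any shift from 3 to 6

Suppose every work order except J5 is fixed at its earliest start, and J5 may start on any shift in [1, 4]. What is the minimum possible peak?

J5@1: s1:6  s2:5  s3:7  s4:7  s5:0  s6:0  s7:0 → peak 7
J5@2: s1:3  s2:5  s3:10  s4:7  s5:0  s6:0  s7:0 → peak 10
J5@3: s1:3  s2:2  s3:10  s4:10  s5:0  s6:0  s7:0 → peak 10
J5@4: s1:3  s2:2  s3:7  s4:10  s5:3  s6:0  s7:0 → peak 10
Best is J5@1, peak 7.

7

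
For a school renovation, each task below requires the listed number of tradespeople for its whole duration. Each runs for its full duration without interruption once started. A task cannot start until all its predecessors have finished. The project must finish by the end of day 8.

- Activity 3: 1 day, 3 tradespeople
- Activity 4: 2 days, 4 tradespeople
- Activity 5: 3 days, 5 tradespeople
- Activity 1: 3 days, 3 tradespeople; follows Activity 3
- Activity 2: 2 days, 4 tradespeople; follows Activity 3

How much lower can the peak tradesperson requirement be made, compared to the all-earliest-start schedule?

9

Early-start peak: d1:12  d2:16  d3:12  d4:3  d5:0  d6:0  d7:0  d8:0 ⇒ 16.
Leveled (Activity 3@1, Activity 4@1, Activity 5@3, Activity 1@6, Activity 2@6): d1:7  d2:4  d3:5  d4:5  d5:5  d6:7  d7:7  d8:3 ⇒ 7.
Reduction 16 − 7 = 9.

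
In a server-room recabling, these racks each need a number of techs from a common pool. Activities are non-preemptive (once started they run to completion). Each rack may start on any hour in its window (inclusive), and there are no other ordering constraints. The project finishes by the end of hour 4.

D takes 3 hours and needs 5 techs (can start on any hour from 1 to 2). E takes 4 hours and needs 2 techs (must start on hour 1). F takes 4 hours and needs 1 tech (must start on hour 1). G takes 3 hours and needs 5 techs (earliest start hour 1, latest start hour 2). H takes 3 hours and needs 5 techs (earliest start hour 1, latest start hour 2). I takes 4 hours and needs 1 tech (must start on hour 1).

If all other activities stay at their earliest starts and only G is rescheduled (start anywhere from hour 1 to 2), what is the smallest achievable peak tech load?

19

G@1: h1:19  h2:19  h3:19  h4:4 → peak 19
G@2: h1:14  h2:19  h3:19  h4:9 → peak 19
Best is G@1, peak 19.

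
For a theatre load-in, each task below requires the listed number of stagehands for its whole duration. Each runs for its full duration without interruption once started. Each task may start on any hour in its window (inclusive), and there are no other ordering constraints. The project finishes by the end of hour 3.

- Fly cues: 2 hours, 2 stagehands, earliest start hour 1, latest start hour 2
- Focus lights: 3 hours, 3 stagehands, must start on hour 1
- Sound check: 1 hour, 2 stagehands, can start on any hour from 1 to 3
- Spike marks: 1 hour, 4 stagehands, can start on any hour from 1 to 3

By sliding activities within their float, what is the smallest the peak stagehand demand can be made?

Early-start (Fly cues@1, Focus lights@1, Sound check@1, Spike marks@1) gives peak 11: h1:11  h2:5  h3:3.
Shift Spike marks→3.
Schedule Fly cues@1, Focus lights@1, Sound check@1, Spike marks@3: h1:7  h2:5  h3:7 — peak 7.
Total stagehand-hours = 19 over 3 hours ⇒ peak ≥ ⌈19/3⌉ = 7, so 7 is optimal.

7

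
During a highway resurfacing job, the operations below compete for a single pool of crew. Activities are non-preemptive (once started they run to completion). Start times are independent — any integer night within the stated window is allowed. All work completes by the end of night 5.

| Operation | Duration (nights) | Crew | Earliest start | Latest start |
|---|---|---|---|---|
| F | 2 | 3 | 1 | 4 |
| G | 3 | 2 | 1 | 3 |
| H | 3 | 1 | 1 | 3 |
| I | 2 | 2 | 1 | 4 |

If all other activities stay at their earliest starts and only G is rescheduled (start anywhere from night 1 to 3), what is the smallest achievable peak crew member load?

6

G@1: n1:8  n2:8  n3:3  n4:0  n5:0 → peak 8
G@2: n1:6  n2:8  n3:3  n4:2  n5:0 → peak 8
G@3: n1:6  n2:6  n3:3  n4:2  n5:2 → peak 6
Best is G@3, peak 6.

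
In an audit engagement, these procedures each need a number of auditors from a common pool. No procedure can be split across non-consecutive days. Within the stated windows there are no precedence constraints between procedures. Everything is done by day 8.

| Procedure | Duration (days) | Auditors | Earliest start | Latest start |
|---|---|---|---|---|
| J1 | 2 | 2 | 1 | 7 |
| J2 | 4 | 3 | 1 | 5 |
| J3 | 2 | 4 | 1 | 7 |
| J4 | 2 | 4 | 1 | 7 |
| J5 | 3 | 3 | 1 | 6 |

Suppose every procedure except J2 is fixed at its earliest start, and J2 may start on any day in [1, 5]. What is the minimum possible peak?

J2@1: d1:16  d2:16  d3:6  d4:3  d5:0  d6:0  d7:0  d8:0 → peak 16
J2@2: d1:13  d2:16  d3:6  d4:3  d5:3  d6:0  d7:0  d8:0 → peak 16
J2@3: d1:13  d2:13  d3:6  d4:3  d5:3  d6:3  d7:0  d8:0 → peak 13
J2@4: d1:13  d2:13  d3:3  d4:3  d5:3  d6:3  d7:3  d8:0 → peak 13
J2@5: d1:13  d2:13  d3:3  d4:0  d5:3  d6:3  d7:3  d8:3 → peak 13
Best is J2@3, peak 13.

13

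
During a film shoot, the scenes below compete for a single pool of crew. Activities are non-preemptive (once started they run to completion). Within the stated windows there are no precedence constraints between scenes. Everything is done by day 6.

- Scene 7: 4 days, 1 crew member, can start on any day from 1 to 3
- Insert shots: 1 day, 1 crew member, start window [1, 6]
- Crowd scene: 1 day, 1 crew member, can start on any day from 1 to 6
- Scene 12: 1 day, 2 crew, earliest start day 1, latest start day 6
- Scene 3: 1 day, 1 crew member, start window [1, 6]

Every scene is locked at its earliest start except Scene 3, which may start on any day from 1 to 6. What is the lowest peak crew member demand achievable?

Scene 3@1: d1:6  d2:1  d3:1  d4:1  d5:0  d6:0 → peak 6
Scene 3@2: d1:5  d2:2  d3:1  d4:1  d5:0  d6:0 → peak 5
Scene 3@3: d1:5  d2:1  d3:2  d4:1  d5:0  d6:0 → peak 5
Scene 3@4: d1:5  d2:1  d3:1  d4:2  d5:0  d6:0 → peak 5
Scene 3@5: d1:5  d2:1  d3:1  d4:1  d5:1  d6:0 → peak 5
Scene 3@6: d1:5  d2:1  d3:1  d4:1  d5:0  d6:1 → peak 5
Best is Scene 3@2, peak 5.

5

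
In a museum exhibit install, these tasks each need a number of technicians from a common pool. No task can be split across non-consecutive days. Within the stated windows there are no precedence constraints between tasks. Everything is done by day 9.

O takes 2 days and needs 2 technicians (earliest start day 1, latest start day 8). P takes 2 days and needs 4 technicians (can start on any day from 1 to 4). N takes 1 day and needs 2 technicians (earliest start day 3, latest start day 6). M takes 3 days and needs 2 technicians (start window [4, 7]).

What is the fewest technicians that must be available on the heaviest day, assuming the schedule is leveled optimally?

Early-start (O@1, P@1, N@3, M@4) gives peak 6: d1:6  d2:6  d3:2  d4:2  d5:2  d6:2  d7:0  d8:0  d9:0.
Shift P→3, N→5, M→5.
Schedule O@1, P@3, N@5, M@5: d1:2  d2:2  d3:4  d4:4  d5:4  d6:2  d7:2  d8:0  d9:0 — peak 4.

4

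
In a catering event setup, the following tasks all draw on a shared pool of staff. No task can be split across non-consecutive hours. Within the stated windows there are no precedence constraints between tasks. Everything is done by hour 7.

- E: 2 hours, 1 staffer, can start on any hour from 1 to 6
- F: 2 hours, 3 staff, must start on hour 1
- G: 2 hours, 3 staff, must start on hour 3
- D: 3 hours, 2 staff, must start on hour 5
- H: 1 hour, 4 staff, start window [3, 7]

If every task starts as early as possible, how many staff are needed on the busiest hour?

Early-start schedule: E@1, F@1, G@3, D@5, H@3.
Load per hour: hour 1: 4, hour 2: 4, hour 3: 7, hour 4: 3, hour 5: 2, hour 6: 2, hour 7: 2.
Peak is 7.

7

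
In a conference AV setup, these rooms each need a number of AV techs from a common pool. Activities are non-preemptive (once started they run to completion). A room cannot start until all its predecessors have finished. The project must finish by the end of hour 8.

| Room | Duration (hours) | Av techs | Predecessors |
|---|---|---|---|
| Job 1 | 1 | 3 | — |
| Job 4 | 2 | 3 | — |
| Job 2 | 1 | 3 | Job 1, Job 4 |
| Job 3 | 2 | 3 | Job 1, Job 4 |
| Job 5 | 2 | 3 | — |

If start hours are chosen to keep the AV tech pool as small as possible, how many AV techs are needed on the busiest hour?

3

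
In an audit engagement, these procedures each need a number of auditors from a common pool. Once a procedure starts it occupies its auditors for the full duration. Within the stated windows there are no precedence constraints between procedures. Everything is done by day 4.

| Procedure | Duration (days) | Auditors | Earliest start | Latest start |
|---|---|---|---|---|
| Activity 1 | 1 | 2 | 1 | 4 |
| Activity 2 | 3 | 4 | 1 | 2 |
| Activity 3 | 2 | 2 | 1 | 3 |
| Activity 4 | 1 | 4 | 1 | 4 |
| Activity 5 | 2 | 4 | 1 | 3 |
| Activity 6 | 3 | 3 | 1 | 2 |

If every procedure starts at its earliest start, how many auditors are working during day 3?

7

At early start, day 3 has: Activity 2, Activity 6.
Demand: 4 + 3 = 7.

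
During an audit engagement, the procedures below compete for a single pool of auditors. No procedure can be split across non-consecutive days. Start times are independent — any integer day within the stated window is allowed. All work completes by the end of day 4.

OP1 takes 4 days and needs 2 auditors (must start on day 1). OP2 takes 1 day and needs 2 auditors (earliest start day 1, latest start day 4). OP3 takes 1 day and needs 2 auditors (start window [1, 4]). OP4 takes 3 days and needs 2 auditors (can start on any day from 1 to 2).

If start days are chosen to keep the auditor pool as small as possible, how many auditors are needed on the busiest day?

6

Early-start (OP1@1, OP2@1, OP3@1, OP4@1) gives peak 8: d1:8  d2:4  d3:4  d4:2.
Shift OP4→2.
Schedule OP1@1, OP2@1, OP3@1, OP4@2: d1:6  d2:4  d3:4  d4:4 — peak 6.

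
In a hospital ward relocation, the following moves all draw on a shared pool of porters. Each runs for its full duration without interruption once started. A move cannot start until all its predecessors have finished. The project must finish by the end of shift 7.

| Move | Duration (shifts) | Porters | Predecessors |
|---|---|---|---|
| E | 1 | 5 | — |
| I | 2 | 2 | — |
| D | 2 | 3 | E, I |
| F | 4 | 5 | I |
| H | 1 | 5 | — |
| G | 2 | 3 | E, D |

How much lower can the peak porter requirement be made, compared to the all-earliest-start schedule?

Early-start peak: s1:12  s2:2  s3:8  s4:8  s5:8  s6:8  s7:0 ⇒ 12.
Leveled (E@1, I@1, D@3, F@3, H@2, G@5): s1:7  s2:7  s3:8  s4:8  s5:8  s6:8  s7:0 ⇒ 8.
Reduction 12 − 8 = 4.

4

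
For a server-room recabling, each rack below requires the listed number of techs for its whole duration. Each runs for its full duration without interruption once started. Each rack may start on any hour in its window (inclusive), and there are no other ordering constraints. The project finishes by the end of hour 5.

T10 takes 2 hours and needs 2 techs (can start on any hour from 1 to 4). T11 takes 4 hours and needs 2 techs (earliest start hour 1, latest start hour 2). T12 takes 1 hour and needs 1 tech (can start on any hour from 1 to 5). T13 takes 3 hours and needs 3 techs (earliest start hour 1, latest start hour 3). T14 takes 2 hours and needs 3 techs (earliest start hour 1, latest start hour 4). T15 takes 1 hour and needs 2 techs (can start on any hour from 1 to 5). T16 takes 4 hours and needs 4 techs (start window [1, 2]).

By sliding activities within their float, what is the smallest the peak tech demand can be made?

11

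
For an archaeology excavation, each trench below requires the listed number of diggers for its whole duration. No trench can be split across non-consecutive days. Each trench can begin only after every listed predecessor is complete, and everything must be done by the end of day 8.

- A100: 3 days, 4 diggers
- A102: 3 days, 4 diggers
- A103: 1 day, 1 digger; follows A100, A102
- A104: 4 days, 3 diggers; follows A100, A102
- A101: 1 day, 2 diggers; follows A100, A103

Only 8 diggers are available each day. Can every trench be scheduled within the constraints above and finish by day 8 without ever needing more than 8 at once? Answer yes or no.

yes

Schedule A100@1, A102@1, A103@4, A104@4, A101@5: d1:8  d2:8  d3:8  d4:4  d5:5  d6:3  d7:3  d8:0 — peak 8 ≤ 8.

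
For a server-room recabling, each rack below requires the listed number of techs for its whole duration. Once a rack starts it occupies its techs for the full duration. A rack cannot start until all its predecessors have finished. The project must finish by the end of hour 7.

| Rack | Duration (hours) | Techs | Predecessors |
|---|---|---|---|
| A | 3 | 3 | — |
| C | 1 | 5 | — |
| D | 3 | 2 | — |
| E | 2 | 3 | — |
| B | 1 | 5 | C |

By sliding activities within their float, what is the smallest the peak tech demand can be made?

5

Early-start (A@1, C@1, D@1, E@1, B@2) gives peak 13: h1:13  h2:13  h3:5  h4:0  h5:0  h6:0  h7:0.
Shift C→4, E→5, B→7.
Schedule A@1, C@4, D@1, E@5, B@7: h1:5  h2:5  h3:5  h4:5  h5:3  h6:3  h7:5 — peak 5.
Total tech-hours = 31 over 7 hours ⇒ peak ≥ ⌈31/7⌉ = 5, so 5 is optimal.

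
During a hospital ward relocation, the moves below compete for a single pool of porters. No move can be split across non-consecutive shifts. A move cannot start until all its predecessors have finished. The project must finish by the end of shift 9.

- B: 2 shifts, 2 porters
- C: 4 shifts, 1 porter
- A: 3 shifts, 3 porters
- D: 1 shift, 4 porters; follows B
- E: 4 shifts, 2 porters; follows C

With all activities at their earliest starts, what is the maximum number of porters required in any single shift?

8

Early-start schedule: B@1, C@1, A@1, D@3, E@5.
Load per shift: shift 1: 6, shift 2: 6, shift 3: 8, shift 4: 1, shift 5: 2, shift 6: 2, shift 7: 2, shift 8: 2, shift 9: 0.
Peak is 8.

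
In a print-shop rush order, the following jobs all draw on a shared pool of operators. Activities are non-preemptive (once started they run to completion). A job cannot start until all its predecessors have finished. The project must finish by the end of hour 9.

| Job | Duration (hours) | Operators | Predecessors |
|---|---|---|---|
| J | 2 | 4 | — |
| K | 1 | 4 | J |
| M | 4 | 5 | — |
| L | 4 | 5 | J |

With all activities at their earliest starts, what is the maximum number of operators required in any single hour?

14

Early-start schedule: J@1, K@3, M@1, L@3.
Load per hour: hour 1: 9, hour 2: 9, hour 3: 14, hour 4: 10, hour 5: 5, hour 6: 5, hour 7: 0, hour 8: 0, hour 9: 0.
Peak is 14.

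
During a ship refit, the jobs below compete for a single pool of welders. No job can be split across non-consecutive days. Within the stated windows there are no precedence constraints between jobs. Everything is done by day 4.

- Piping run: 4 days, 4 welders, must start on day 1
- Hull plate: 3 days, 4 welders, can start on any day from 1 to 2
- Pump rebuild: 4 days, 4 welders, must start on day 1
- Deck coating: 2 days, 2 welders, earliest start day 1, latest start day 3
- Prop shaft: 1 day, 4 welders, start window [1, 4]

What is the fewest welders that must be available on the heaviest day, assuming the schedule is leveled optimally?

Early-start (Piping run@1, Hull plate@1, Pump rebuild@1, Deck coating@1, Prop shaft@1) gives peak 18: d1:18  d2:14  d3:12  d4:8.
Shift Prop shaft→4.
Schedule Piping run@1, Hull plate@1, Pump rebuild@1, Deck coating@1, Prop shaft@4: d1:14  d2:14  d3:12  d4:12 — peak 14.
No arrangement of the 24 feasible schedules does better.

14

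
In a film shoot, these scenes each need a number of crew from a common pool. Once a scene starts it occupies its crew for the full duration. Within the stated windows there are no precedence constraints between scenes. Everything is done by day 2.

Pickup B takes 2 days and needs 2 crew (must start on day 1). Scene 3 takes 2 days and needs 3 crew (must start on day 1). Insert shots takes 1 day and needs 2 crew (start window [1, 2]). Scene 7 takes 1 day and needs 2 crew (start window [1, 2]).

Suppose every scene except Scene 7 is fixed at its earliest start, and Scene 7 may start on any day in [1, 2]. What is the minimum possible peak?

7

Scene 7@1: d1:9  d2:5 → peak 9
Scene 7@2: d1:7  d2:7 → peak 7
Best is Scene 7@2, peak 7.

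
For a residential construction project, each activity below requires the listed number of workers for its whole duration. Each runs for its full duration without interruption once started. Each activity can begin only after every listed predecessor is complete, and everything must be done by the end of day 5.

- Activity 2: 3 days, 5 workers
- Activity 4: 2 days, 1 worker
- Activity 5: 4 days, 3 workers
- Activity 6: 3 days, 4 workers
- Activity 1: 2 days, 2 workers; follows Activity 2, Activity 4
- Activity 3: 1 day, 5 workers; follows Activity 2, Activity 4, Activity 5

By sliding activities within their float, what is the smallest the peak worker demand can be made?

Early-start (Activity 2@1, Activity 4@1, Activity 5@1, Activity 6@1, Activity 1@4, Activity 3@5) gives peak 13: d1:13  d2:13  d3:12  d4:5  d5:7.
Shift Activity 6→3.
Schedule Activity 2@1, Activity 4@1, Activity 5@1, Activity 6@3, Activity 1@4, Activity 3@5: d1:9  d2:9  d3:12  d4:9  d5:11 — peak 12.
No arrangement of the 6 feasible schedules does better.

12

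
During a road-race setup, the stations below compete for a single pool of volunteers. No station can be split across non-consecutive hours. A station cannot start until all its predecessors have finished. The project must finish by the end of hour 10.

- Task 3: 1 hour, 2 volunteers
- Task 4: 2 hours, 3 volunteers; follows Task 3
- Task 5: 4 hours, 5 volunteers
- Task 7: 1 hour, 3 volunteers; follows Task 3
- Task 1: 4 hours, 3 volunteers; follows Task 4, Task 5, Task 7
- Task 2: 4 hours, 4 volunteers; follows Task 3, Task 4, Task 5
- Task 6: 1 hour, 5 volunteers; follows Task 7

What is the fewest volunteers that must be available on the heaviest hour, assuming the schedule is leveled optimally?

Early-start (Task 3@1, Task 4@2, Task 5@1, Task 7@2, Task 1@5, Task 2@5, Task 6@3) gives peak 13: h1:7  h2:11  h3:13  h4:5  h5:7  h6:7  h7:7  h8:7  h9:0  h10:0.
Shift Task 7→4, Task 6→9.
Schedule Task 3@1, Task 4@2, Task 5@1, Task 7@4, Task 1@5, Task 2@5, Task 6@9: h1:7  h2:8  h3:8  h4:8  h5:7  h6:7  h7:7  h8:7  h9:5  h10:0 — peak 8.

8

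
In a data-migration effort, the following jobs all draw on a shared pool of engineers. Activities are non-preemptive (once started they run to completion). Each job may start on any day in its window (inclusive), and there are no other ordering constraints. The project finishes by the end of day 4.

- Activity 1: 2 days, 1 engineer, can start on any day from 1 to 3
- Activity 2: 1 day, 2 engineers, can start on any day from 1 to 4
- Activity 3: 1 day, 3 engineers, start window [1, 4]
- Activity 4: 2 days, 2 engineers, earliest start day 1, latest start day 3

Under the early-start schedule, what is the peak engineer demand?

8

Early-start schedule: Activity 1@1, Activity 2@1, Activity 3@1, Activity 4@1.
Load per day: day 1: 8, day 2: 3, day 3: 0, day 4: 0.
Peak is 8.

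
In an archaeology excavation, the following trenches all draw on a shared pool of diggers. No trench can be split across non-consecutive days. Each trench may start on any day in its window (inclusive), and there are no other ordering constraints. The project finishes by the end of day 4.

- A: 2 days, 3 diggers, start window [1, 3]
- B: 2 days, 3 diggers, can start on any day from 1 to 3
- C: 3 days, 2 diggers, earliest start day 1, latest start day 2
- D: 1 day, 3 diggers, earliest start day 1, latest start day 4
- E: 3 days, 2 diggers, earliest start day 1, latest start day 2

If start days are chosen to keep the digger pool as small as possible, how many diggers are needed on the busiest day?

7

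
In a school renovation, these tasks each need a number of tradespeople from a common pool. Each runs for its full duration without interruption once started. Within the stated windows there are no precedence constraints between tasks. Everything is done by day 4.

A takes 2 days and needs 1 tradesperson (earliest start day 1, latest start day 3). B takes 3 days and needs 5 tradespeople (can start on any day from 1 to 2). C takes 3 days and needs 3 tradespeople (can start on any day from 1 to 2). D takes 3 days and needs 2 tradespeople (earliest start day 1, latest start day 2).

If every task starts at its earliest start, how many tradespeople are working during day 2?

At early start, day 2 has: A, B, C, D.
Demand: 1 + 5 + 3 + 2 = 11.

11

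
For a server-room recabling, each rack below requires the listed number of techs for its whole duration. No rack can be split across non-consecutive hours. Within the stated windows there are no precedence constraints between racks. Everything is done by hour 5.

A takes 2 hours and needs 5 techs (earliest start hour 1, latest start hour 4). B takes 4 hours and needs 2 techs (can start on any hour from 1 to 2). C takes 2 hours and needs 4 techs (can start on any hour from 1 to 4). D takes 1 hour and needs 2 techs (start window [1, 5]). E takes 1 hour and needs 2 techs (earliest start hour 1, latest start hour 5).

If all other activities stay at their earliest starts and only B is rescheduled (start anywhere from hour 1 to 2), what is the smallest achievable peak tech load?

B@1: h1:15  h2:11  h3:2  h4:2  h5:0 → peak 15
B@2: h1:13  h2:11  h3:2  h4:2  h5:2 → peak 13
Best is B@2, peak 13.

13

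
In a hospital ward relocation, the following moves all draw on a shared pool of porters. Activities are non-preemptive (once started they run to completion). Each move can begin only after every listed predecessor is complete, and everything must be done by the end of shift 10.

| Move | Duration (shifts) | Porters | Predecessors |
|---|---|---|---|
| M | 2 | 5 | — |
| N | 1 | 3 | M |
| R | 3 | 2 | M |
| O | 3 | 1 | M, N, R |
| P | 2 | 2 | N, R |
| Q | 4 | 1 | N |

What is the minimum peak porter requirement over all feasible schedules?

5

Schedule M@1, N@3, R@3, O@6, P@6, Q@4: s1:5  s2:5  s3:5  s4:3  s5:3  s6:4  s7:4  s8:1  s9:0  s10:0 — peak 5.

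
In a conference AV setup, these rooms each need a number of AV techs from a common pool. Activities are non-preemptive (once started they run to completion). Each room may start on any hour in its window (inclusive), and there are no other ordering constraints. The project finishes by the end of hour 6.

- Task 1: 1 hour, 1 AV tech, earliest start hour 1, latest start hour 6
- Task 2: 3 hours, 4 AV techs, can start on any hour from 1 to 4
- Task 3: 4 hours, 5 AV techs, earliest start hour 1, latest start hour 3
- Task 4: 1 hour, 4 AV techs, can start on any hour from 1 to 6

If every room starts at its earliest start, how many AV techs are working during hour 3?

9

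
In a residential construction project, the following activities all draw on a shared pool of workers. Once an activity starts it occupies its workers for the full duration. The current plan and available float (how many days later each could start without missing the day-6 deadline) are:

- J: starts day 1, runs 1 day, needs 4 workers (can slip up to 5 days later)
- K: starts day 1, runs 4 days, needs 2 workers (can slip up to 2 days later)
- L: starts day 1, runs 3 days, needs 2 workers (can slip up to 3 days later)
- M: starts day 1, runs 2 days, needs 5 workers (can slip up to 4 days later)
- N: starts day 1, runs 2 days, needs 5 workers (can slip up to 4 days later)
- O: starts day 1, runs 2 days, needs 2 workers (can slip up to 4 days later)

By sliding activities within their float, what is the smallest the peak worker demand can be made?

Early-start (J@1, K@1, L@1, M@1, N@1, O@1) gives peak 20: d1:20  d2:16  d3:4  d4:2  d5:0  d6:0.
Shift J→3, L→4, N→5, O→3.
Schedule J@3, K@1, L@4, M@1, N@5, O@3: d1:7  d2:7  d3:8  d4:6  d5:7  d6:7 — peak 8.

8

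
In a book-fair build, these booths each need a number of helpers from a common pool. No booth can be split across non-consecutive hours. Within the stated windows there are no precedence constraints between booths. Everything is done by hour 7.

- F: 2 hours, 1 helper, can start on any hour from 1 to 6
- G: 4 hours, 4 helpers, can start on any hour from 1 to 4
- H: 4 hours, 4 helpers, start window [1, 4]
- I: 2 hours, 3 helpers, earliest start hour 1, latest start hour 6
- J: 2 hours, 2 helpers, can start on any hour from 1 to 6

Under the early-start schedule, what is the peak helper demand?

Early-start schedule: F@1, G@1, H@1, I@1, J@1.
Load per hour: hour 1: 14, hour 2: 14, hour 3: 8, hour 4: 8, hour 5: 0, hour 6: 0, hour 7: 0.
Peak is 14.

14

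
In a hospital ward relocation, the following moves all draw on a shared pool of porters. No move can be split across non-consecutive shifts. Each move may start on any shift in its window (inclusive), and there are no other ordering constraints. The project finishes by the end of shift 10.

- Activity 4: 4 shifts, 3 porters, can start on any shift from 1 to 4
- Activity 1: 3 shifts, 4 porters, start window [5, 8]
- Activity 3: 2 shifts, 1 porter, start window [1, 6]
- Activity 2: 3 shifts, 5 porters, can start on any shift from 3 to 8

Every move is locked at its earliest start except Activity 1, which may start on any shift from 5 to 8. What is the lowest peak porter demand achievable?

Activity 1@5: s1:4  s2:4  s3:8  s4:8  s5:9  s6:4  s7:4  s8:0  s9:0  s10:0 → peak 9
Activity 1@6: s1:4  s2:4  s3:8  s4:8  s5:5  s6:4  s7:4  s8:4  s9:0  s10:0 → peak 8
Activity 1@7: s1:4  s2:4  s3:8  s4:8  s5:5  s6:0  s7:4  s8:4  s9:4  s10:0 → peak 8
Activity 1@8: s1:4  s2:4  s3:8  s4:8  s5:5  s6:0  s7:0  s8:4  s9:4  s10:4 → peak 8
Best is Activity 1@6, peak 8.

8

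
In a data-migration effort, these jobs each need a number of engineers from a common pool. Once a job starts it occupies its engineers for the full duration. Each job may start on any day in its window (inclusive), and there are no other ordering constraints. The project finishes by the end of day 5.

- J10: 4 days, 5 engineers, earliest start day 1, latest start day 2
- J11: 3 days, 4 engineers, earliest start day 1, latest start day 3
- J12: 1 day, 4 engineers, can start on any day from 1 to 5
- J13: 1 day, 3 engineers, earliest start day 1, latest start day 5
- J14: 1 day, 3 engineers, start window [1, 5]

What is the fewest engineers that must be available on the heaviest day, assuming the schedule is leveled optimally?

Early-start (J10@1, J11@1, J12@1, J13@1, J14@1) gives peak 19: d1:19  d2:9  d3:9  d4:5  d5:0.
Shift J12→4, J13→5, J14→5.
Schedule J10@1, J11@1, J12@4, J13@5, J14@5: d1:9  d2:9  d3:9  d4:9  d5:6 — peak 9.
Total engineer-days = 42 over 5 days ⇒ peak ≥ ⌈42/5⌉ = 9, so 9 is optimal.

9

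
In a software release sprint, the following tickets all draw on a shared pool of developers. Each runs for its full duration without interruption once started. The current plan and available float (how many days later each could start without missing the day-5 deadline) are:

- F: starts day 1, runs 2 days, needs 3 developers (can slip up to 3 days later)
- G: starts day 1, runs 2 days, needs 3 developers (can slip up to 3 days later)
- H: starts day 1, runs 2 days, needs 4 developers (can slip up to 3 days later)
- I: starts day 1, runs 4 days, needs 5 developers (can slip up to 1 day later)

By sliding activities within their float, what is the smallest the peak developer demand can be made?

11

Early-start (F@1, G@1, H@1, I@1) gives peak 15: d1:15  d2:15  d3:5  d4:5  d5:0.
Shift H→3.
Schedule F@1, G@1, H@3, I@1: d1:11  d2:11  d3:9  d4:9  d5:0 — peak 11.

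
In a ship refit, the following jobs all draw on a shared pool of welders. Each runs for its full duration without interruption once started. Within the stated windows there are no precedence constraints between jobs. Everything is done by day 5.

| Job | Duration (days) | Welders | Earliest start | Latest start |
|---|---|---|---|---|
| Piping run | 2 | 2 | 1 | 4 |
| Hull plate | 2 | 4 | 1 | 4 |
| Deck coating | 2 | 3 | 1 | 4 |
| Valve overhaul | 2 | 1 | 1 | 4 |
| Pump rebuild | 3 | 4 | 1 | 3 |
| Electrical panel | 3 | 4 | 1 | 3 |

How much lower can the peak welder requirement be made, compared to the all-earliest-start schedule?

9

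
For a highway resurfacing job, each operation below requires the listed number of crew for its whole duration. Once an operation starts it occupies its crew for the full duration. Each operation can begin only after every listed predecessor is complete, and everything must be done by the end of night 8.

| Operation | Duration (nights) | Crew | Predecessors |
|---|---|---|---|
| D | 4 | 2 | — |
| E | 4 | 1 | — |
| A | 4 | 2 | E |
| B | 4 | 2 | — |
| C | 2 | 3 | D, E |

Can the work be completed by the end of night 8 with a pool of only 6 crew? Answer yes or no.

Schedule D@1, E@1, A@5, B@1, C@5: n1:5  n2:5  n3:5  n4:5  n5:5  n6:5  n7:2  n8:2 — peak 5 ≤ 6.

yes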